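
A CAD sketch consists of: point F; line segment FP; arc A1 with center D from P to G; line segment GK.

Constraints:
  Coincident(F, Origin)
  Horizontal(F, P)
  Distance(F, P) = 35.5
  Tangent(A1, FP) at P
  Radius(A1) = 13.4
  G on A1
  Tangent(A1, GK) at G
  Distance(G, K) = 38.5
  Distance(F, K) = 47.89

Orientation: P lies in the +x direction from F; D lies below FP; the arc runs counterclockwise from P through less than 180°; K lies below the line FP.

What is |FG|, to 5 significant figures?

24.596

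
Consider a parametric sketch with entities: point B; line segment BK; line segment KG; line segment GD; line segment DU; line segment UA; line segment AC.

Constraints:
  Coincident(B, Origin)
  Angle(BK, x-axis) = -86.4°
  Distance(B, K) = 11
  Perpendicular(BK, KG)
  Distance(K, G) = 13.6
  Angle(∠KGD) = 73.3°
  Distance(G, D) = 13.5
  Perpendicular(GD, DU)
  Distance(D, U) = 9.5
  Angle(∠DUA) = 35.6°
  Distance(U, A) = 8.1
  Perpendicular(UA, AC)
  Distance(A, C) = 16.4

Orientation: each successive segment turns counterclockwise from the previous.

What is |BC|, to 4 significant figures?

18.20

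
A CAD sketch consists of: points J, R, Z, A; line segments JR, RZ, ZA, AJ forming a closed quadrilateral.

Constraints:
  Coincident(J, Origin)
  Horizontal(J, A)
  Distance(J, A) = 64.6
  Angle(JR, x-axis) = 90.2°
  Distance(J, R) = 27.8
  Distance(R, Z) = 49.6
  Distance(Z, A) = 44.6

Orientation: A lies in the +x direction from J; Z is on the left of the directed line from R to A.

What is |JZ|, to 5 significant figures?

63.021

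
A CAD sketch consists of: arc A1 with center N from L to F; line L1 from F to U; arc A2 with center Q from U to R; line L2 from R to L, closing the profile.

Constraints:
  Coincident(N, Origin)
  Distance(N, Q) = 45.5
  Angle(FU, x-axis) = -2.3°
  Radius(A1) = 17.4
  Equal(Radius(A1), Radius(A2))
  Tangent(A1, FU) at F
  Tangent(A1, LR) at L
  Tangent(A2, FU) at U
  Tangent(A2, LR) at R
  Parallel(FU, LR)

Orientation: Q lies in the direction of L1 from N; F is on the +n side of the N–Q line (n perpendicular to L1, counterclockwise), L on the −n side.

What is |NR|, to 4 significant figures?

48.71

Tangency of A1 to both parallel lines with radius 17.4 puts F and L at N ± 17.4·n: F = (0.6983, 17.39), L = (-0.6983, -17.39). Equal radii place U and R the same way about Q: U = Q + 17.4·n = (46.16, 15.56), R = Q − 17.4·n = (44.77, -19.21). Then |NR| = |R − N| = 48.71.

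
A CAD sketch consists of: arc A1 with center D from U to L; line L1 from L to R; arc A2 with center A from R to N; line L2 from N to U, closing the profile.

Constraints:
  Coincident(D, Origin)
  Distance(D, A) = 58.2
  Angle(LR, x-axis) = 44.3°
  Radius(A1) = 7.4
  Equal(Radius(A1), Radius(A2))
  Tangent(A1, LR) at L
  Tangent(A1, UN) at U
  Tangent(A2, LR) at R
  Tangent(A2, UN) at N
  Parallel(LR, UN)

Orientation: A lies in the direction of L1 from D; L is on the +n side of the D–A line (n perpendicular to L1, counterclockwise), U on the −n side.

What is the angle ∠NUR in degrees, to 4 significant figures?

14.27°

The slot axis is L1's direction at 44.3°, so u = (cos 44.3°, sin 44.3°) = (0.7157, 0.6984) and n = (−sin 44.3°, cos 44.3°) = (-0.6984, 0.7157). D is at the origin and A lies 58.2 along u from D, so A = 58.2·u = (41.65, 40.65). Tangency of A1 to both parallel lines with radius 7.4 puts L and U at D ± 7.4·n: L = (-5.168, 5.296), U = (5.168, -5.296). Equal radii place R and N the same way about A: R = A + 7.4·n = (36.49, 45.94), N = A − 7.4·n = (46.82, 35.35). Then cos ∠NUR = UN·UR / (|UN||UR|), giving 14.27°.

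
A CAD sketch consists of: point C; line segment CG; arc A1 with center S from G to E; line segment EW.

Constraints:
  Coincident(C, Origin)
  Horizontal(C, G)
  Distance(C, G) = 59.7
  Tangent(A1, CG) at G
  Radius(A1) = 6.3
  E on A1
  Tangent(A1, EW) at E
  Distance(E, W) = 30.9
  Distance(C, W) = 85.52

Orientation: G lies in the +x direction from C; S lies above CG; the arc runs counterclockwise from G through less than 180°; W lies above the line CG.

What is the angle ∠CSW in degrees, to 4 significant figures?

135.8°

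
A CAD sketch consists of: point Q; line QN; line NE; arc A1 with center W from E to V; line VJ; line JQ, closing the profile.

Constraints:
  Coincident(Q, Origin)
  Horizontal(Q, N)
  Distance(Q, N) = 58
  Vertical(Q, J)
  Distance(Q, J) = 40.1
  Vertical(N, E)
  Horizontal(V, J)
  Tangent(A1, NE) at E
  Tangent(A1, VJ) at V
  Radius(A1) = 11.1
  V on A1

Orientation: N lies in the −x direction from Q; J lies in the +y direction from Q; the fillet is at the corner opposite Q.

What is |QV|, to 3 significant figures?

61.7

Q is at the origin; QN is horizontal with |QN| = 58.0 and N on the −x side, so N = (-58.0, 0.00). Q and J share the same x with |QJ| = 40.1 and J on the +y side, so J = (0.00, 40.1). The virtual corner opposite Q is at (-58.0, 40.1). Tangency of A1 to NE means the radius WE is perpendicular to NE and since A1 is tangent to VJ there, WV ⟂ VJ, with radius 11.1, so the center W sits 11.1 in from both sides at W = (-46.9, 29.0). That places the tangent points at E = (-58.0, 29.0) on NE and V = (-46.9, 40.1) on VJ. Then |QV| = |V − Q| = 61.7.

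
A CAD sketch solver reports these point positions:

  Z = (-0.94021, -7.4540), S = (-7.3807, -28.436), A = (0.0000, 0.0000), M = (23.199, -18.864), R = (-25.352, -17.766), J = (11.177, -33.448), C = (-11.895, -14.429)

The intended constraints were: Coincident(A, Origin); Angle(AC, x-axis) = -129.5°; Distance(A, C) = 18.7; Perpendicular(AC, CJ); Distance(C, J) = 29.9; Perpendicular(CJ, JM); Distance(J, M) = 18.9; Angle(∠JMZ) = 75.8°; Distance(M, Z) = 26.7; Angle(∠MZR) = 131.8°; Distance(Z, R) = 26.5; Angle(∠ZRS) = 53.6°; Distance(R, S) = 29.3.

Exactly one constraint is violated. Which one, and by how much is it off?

Distance(R, S) = 29.3 — off by 8.40.

A = (0.00, 0.00) ✓; AC at -129.5° ✓; |AC| = 18.70 ✓; ∠(AC, CJ) = 90.00° ✓; |CJ| = 29.90 ✓; ∠(CJ, JM) = 90.00° ✓; |JM| = 18.90 ✓; ∠JMZ = 75.80° ✓; |MZ| = 26.70 ✓; ∠MZR = 131.8° ✓; |ZR| = 26.50 ✓; ∠ZRS = 53.60° ✓; |RS| = 20.90 ✗.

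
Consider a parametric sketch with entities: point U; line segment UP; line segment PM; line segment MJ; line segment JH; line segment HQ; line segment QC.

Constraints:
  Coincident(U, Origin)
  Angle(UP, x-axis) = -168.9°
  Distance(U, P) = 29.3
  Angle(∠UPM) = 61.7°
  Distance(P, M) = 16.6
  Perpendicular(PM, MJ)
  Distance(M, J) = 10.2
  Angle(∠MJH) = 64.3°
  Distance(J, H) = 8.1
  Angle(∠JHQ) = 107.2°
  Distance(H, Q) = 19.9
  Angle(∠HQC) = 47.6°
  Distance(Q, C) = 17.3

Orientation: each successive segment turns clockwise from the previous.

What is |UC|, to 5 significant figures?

27.005

U is at the origin; UP runs at -168.9° with length 29.3, so P = (-28.752, -5.6409). ∠UPM = 61.7° gives PM at 72.800° from the x-axis; with |PM| = 16.6, M = (-23.843, 10.217). PM ⟂ MJ, so MJ runs at -17.200°; with |MJ| = 10.2, J = (-14.099, 7.2005). ∠MJH = 64.3° gives JH at -132.90° from the x-axis; with |JH| = 8.1, H = (-19.613, 1.2669). ∠JHQ = 107.2° gives HQ at 154.30° from the x-axis; with |HQ| = 19.9, Q = (-37.545, 9.8967). ∠HQC = 47.6° gives QC at 21.900° from the x-axis; with |QC| = 17.3, C = (-21.493, 16.349). Then |UC| = |C − U| = 27.005.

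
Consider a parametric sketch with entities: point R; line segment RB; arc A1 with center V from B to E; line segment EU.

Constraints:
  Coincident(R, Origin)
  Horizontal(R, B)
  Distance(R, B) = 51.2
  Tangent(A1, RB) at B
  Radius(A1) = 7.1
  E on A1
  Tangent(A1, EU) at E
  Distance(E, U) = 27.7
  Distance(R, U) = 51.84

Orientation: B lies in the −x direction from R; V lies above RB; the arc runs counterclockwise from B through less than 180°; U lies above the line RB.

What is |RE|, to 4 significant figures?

44.59

R is at the origin; RB is horizontal with |RB| = 51.2 and B on the −x side, so B = (-51.20, 0.000). The tangent condition forces VB to be normal to RB, so V = B + (0, 7.1) = (-51.20, 7.100). Since VE ⟂ EU (tangency), |VU| = √(7.1² + 27.7²) = 28.60 regardless of where E sits on A1. So U lies on both circle(R, 51.84) and circle(V, 28.60); the above-RB intersection is U = (-39.73, 33.30). E is the foot of the tangent from U: E = (-44.19, 5.957).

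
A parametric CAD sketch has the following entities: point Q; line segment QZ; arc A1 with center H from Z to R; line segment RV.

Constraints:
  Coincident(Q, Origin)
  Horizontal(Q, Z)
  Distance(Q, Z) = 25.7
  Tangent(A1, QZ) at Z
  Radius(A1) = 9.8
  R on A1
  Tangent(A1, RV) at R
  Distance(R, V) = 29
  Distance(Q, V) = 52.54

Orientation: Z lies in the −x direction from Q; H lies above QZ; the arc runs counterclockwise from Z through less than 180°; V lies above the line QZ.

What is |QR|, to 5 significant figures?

23.807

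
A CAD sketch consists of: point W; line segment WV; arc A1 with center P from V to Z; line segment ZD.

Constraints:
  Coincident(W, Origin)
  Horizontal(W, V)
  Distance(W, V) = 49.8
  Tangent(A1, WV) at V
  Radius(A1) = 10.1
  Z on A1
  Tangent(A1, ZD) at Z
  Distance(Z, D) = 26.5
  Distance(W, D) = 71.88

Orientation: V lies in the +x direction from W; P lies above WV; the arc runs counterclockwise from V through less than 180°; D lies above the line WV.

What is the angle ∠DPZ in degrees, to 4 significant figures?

69.14°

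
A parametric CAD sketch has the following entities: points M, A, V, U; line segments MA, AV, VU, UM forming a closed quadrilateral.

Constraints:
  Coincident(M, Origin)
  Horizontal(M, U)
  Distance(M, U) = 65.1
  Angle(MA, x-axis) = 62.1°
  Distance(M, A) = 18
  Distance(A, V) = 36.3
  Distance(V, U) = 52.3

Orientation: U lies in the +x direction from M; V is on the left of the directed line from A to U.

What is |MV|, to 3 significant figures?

53.8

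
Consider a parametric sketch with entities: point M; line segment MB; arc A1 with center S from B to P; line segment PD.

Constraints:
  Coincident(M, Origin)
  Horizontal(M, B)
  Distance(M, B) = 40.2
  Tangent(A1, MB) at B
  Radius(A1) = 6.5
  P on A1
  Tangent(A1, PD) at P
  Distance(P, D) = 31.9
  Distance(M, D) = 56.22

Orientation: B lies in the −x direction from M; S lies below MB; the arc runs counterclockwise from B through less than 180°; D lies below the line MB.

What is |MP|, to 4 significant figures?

47.22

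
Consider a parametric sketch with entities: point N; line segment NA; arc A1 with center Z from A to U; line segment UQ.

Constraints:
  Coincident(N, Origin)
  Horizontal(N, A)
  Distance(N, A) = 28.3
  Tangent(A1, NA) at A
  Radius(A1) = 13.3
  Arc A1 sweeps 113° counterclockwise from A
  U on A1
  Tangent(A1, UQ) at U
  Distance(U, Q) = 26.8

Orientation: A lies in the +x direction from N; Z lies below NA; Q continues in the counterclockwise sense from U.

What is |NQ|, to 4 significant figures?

50.67

N is at the origin; NA is horizontal with |NA| = 28.3 and A on the +x side, so A = (28.30, 0.000). A1 meets NA tangentially, so ZA is at right angles to NA, so Z = A + (0, -13.3) = (28.30, -13.30). On A1, A sits at bearing 90° from Z; a 113° counterclockwise sweep puts U at bearing 203°, so U = Z + 13.3·(cos 203°, sin 203°) = (16.06, -18.50). Since A1 is tangent to UQ there, ZU ⟂ UQ, so UQ runs along (−sin 203°, cos 203°); with |UQ| = 26.8, Q = (26.53, -43.17). Then |NQ| = |Q − N| = 50.67.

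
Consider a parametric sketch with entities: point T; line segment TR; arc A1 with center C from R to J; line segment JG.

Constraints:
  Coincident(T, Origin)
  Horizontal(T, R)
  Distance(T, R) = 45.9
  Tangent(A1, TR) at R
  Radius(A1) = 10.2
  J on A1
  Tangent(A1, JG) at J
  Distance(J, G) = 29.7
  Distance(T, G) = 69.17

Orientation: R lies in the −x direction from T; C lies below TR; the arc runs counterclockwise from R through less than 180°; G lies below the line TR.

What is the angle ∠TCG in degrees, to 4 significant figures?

122.5°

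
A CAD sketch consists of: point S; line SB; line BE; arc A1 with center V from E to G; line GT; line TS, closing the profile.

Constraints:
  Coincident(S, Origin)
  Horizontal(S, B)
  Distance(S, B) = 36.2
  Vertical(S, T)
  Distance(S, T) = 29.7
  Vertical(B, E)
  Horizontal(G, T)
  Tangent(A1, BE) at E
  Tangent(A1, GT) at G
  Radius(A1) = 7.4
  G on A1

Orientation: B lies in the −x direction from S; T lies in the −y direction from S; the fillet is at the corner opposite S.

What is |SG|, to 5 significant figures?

41.371

S is at the origin; SB is horizontal with |SB| = 36.2 and B on the −x side, so B = (-36.200, 0.0000). ST is vertical with |ST| = 29.7 and T on the −y side, so T = (0.0000, -29.700). The virtual corner opposite S is at (-36.200, -29.700). The tangent condition forces VE to be normal to BE and since A1 is tangent to GT there, VG ⟂ GT, with radius 7.4, so the center V sits 7.4 in from both sides at V = (-28.800, -22.300). That places the tangent points at E = (-36.200, -22.300) on BE and G = (-28.800, -29.700) on GT. Then |SG| = |G − S| = 41.371.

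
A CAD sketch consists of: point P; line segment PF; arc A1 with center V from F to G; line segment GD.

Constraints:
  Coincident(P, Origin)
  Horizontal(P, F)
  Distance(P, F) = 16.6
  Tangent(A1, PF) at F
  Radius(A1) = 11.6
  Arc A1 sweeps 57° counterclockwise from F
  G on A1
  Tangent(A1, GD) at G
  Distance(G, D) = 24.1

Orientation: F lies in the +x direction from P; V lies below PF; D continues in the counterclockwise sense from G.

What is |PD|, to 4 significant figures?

26.25

On A1, F sits at bearing 90° from V; a 57° counterclockwise sweep puts G at bearing 147°, so G = V + 11.6·(cos 147°, sin 147°) = (6.871, -5.282). Since A1 is tangent to GD there, VG ⟂ GD, so GD runs along (−sin 147°, cos 147°); with |GD| = 24.1, D = (-6.254, -25.49). Then |PD| = |D − P| = 26.25.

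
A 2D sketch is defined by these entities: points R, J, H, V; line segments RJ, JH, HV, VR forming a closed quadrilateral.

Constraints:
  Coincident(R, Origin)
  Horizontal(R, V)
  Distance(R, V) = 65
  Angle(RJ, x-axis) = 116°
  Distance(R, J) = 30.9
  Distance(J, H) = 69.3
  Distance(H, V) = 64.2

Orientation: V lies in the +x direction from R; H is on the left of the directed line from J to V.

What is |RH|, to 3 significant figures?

77.4

Checks: R.y = 0.00, V.y = 0.00 ✓; |JH| = 69.30 ✓; |HV| = 64.20 ✓.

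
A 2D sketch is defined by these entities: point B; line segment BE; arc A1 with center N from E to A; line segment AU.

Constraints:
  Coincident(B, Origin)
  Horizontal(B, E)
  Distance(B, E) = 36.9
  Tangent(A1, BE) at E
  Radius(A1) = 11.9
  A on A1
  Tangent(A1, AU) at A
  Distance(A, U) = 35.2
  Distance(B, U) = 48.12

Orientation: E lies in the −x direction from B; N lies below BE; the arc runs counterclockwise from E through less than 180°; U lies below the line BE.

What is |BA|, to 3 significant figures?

49.4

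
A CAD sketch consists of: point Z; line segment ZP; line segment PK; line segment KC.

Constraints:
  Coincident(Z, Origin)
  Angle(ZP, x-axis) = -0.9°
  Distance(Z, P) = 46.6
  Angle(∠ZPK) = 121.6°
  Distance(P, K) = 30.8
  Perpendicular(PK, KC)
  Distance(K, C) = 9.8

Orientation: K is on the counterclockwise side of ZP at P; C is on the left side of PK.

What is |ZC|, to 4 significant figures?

62.79

∠ZPK = 121.6°, so PK runs at -0.9° + (180° − 121.6°) = 57.50° from the x-axis; with |PK| = 30.8, K = P + 30.8·(cos 57.50°, sin 57.50°) = (63.14, 25.24). The perpendicularity gives KC at right angles to PK; with |KC| = 9.8 on the left of PK, C = K + 9.8·(-0.8434, 0.5373) = (54.88, 30.51). Then |ZC| = |C − Z| = 62.79.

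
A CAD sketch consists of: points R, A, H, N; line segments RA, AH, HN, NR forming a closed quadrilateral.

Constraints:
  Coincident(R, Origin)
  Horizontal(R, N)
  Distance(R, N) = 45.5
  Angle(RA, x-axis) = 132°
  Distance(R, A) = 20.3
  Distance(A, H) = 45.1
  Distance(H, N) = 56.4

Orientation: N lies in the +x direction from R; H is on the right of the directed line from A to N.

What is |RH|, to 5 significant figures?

28.917

Checks: R.y = 0.00, N.y = 0.00 ✓; |AH| = 45.10 ✓; |HN| = 56.40 ✓.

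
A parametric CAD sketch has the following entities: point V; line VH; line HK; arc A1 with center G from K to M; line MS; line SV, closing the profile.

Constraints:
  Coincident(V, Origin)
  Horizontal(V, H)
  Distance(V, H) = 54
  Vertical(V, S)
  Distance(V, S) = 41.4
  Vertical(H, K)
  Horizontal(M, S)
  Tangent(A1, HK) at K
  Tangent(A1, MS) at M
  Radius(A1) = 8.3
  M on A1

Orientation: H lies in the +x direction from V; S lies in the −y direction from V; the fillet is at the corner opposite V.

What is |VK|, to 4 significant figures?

63.34

V is at the origin; VH is horizontal with |VH| = 54.0 and H on the +x side, so H = (54.00, 0.000). VS is vertical with |VS| = 41.4 and S on the −y side, so S = (0.000, -41.40). The virtual corner opposite V is at (54.00, -41.40). Tangency of A1 to HK means the radius GK is perpendicular to HK and since A1 is tangent to MS there, GM ⟂ MS, with radius 8.3, so the center G sits 8.3 in from both sides at G = (45.70, -33.10). That places the tangent points at K = (54.00, -33.10) on HK and M = (45.70, -41.40) on MS. Then |VK| = |K − V| = 63.34.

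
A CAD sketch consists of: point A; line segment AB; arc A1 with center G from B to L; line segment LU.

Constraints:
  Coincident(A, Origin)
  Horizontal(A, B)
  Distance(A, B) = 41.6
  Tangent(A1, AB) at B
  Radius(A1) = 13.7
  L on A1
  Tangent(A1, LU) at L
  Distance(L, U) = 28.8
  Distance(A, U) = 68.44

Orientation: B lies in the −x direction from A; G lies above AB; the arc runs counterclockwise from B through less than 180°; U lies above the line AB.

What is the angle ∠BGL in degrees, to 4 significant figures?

136.0°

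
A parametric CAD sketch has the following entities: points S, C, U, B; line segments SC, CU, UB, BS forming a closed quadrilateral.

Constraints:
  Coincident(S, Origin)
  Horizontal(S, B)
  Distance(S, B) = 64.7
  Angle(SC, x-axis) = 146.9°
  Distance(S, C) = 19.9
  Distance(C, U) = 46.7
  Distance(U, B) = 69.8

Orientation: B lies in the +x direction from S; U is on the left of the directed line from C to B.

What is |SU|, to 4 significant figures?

48.69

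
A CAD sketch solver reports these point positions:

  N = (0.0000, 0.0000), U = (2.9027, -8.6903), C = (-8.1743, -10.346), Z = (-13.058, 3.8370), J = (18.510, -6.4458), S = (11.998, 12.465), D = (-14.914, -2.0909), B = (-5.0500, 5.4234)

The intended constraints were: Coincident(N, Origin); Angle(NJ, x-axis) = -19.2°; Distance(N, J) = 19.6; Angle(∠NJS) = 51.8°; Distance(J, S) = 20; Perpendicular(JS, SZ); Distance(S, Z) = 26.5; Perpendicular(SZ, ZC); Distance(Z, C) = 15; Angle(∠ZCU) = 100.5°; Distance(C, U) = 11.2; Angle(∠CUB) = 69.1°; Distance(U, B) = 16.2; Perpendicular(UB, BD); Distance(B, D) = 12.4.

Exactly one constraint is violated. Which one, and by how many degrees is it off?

Perpendicular(UB, BD) — off by 7.90°.

N = (0.00, 0.00) ✓; NJ at -19.20° ✓; |NJ| = 19.60 ✓; ∠NJS = 51.80° ✓; |JS| = 20.00 ✓; ∠(JS, SZ) = 90.00° ✓; |SZ| = 26.50 ✓; ∠(SZ, ZC) = 90.00° ✓; |ZC| = 15.00 ✓; ∠ZCU = 100.5° ✓; |CU| = 11.20 ✓; ∠CUB = 69.10° ✓; |UB| = 16.20 ✓; ∠(UB, BD) = 97.90° ✗; |BD| = 12.40 ✓.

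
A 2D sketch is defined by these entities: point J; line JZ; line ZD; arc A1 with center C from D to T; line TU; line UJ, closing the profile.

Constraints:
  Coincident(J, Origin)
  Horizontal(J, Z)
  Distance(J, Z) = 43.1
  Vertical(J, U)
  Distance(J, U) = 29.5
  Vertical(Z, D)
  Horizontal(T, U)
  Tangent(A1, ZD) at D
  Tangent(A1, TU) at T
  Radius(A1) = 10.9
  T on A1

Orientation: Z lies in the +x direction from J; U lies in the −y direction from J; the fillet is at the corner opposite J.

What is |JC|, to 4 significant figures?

37.19

J is at the origin; J and Z share the same y with |JZ| = 43.1 and Z on the +x side, so Z = (43.10, 0.000). JU is vertical with |JU| = 29.5 and U on the −y side, so U = (0.000, -29.50). The virtual corner opposite J is at (43.10, -29.50). Since A1 is tangent to ZD there, CD ⟂ ZD and tangency of A1 to TU means the radius CT is perpendicular to TU, with radius 10.9, so the center C sits 10.9 in from both sides at C = (32.20, -18.60). Then |JC| = |C − J| = 37.19.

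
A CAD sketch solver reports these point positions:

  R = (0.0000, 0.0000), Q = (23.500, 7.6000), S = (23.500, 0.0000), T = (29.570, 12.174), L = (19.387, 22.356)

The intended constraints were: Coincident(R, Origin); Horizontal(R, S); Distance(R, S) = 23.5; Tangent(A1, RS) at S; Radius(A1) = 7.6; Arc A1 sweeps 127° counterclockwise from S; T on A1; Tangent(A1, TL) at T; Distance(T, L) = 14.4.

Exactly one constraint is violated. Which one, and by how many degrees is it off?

Tangent(A1, TL) at T — off by 8.00°.

R = (0.00, 0.00) ✓; R.y = 0.00, S.y = 0.00 ✓; |RS| = 23.50 ✓; ∠(QS, SR) = 90.00° ✓; |QS| = 7.600 ✓; bearing(Q→T) − bearing(Q→S) = 127.0° ✓; |QT| = 7.600 ✓; ∠(QT, TL) = 82.00° ✗; |TL| = 14.40 ✓.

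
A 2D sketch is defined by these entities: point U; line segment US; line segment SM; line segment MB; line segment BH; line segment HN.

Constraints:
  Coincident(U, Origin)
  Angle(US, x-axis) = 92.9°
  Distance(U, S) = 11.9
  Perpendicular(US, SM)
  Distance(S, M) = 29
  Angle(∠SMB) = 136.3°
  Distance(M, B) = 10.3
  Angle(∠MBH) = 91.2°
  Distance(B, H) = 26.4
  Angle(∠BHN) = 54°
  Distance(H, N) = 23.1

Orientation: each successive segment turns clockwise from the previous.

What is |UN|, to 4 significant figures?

16.11

U is at the origin; US runs at 92.9° with length 11.9, so S = (-0.6021, 11.88). US ⟂ SM, so SM runs at 2.900°; with |SM| = 29.0, M = (28.36, 13.35). ∠SMB = 136.3° gives MB at -40.80° from the x-axis; with |MB| = 10.3, B = (36.16, 6.622). ∠MBH = 91.2° gives BH at -129.6° from the x-axis; with |BH| = 26.4, H = (19.33, -13.72). ∠BHN = 54.0° gives HN at 104.4° from the x-axis; with |HN| = 23.1, N = (13.59, 8.654). Then |UN| = |N − U| = 16.11.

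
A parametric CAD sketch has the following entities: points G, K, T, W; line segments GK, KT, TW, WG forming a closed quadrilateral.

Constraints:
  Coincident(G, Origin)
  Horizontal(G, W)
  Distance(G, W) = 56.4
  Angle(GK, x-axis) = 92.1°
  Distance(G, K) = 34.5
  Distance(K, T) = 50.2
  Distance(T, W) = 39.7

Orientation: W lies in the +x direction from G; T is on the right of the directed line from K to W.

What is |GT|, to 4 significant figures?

21.85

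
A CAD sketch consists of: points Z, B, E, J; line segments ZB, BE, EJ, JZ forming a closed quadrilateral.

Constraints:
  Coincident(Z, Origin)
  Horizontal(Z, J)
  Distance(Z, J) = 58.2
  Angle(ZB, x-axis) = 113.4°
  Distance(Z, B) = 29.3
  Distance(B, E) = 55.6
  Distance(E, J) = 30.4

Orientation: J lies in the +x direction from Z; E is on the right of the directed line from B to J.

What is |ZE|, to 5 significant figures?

31.390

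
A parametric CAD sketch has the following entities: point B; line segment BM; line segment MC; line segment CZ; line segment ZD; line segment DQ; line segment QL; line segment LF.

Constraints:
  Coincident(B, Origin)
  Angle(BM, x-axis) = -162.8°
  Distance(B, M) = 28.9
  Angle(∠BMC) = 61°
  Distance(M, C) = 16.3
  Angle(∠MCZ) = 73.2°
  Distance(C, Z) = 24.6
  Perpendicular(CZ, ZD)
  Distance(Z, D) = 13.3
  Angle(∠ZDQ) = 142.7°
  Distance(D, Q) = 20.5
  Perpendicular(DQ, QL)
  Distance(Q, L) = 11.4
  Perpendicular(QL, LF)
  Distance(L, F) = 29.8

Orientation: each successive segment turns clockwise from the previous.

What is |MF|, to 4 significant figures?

23.38

The perpendicularity gives QL at right angles to DQ, so QL runs at 114.1°; with |QL| = 11.4, L = (-32.41, -14.01). QL ⟂ LF, so LF runs at 24.10°; with |LF| = 29.8, F = (-5.208, -1.840). Then |MF| = |F − M| = 23.38.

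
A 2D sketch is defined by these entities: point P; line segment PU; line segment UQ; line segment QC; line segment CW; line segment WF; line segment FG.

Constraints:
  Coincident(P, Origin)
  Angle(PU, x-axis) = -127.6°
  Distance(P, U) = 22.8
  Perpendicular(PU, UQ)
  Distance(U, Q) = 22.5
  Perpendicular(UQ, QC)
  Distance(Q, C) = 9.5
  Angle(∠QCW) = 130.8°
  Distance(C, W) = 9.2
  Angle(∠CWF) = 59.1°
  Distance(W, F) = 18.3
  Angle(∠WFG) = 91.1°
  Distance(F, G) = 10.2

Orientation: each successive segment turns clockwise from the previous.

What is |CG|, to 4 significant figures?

13.96

P is at the origin; PU runs at -127.6° with length 22.8, so U = (-13.91, -18.06). PU is perpendicular to UQ, so UQ runs at 142.4°; with |UQ| = 22.5, Q = (-31.74, -4.336). UQ is perpendicular to QC, so QC runs at 52.40°; with |QC| = 9.5, C = (-25.94, 3.191). ∠QCW = 130.8° gives CW at 3.200° from the x-axis; with |CW| = 9.2, W = (-16.76, 3.704). ∠CWF = 59.1° gives WF at -117.7° from the x-axis; with |WF| = 18.3, F = (-25.26, -12.50). ∠WFG = 91.1° gives FG at 153.4° from the x-axis; with |FG| = 10.2, G = (-34.38, -7.931). Then |CG| = |G − C| = 13.96.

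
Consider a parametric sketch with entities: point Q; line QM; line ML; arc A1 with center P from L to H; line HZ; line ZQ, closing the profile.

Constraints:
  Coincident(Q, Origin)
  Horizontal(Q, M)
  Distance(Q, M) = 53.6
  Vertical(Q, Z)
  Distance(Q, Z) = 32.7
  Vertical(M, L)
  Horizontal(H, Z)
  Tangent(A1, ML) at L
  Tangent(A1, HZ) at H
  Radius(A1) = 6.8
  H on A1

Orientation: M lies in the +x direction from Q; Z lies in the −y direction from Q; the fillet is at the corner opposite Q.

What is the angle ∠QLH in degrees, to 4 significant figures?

70.79°

Q is at the origin; QM is horizontal with |QM| = 53.6 and M on the +x side, so M = (53.60, 0.000). QZ is vertical with |QZ| = 32.7 and Z on the −y side, so Z = (0.000, -32.70). The virtual corner opposite Q is at (53.60, -32.70). The tangent condition forces PL to be normal to ML and the tangent condition forces PH to be normal to HZ, with radius 6.8, so the center P sits 6.8 in from both sides at P = (46.80, -25.90). That places the tangent points at L = (53.60, -25.90) on ML and H = (46.80, -32.70) on HZ. Then cos ∠QLH = LQ·LH / (|LQ||LH|), giving 70.79°.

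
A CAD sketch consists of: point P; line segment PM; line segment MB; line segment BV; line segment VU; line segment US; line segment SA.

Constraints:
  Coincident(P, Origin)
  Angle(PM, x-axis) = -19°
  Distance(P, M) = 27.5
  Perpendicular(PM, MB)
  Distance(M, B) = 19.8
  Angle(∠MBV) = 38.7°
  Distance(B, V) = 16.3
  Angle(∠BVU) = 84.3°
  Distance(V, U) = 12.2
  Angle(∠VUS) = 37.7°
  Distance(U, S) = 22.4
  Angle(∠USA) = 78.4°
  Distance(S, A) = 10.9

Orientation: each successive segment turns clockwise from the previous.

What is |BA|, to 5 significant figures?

17.147

P is at the origin; PM runs at -19.0° with length 27.5, so M = (26.002, -8.9531). PM ⟂ MB, so MB runs at -109.00°; with |MB| = 19.8, B = (19.556, -27.674). ∠MBV = 38.7° gives BV at 109.70° from the x-axis; with |BV| = 16.3, V = (14.061, -12.328). ∠BVU = 84.3° gives VU at 14.000° from the x-axis; with |VU| = 12.2, U = (25.898, -9.3770). ∠VUS = 37.7° gives US at -128.30° from the x-axis; with |US| = 22.4, S = (12.015, -26.956). ∠USA = 78.4° gives SA at 130.10° from the x-axis; with |SA| = 10.9, A = (4.9945, -18.618). Then |BA| = |A − B| = 17.147.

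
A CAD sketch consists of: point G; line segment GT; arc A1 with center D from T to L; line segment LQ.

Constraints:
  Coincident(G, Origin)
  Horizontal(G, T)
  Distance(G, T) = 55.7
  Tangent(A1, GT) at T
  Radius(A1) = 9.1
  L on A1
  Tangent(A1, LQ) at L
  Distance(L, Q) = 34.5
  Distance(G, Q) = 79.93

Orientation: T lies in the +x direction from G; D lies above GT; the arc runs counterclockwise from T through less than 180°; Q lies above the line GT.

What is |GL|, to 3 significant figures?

65.3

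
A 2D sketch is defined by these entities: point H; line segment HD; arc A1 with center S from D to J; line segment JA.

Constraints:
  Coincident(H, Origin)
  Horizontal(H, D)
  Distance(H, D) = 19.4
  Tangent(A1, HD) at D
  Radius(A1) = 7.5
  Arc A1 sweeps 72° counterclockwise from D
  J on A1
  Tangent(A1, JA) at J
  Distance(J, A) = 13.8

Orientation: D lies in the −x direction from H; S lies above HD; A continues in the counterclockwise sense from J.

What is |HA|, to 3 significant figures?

20.0

On A1, D sits at bearing -90° from S; a 72° counterclockwise sweep puts J at bearing -18°, so J = S + 7.5·(cos -18°, sin -18°) = (-12.3, 5.18). A1 meets JA tangentially, so SJ is at right angles to JA, so JA runs along (−sin -18°, cos -18°); with |JA| = 13.8, A = (-8.00, 18.3). Then |HA| = |A − H| = 20.0.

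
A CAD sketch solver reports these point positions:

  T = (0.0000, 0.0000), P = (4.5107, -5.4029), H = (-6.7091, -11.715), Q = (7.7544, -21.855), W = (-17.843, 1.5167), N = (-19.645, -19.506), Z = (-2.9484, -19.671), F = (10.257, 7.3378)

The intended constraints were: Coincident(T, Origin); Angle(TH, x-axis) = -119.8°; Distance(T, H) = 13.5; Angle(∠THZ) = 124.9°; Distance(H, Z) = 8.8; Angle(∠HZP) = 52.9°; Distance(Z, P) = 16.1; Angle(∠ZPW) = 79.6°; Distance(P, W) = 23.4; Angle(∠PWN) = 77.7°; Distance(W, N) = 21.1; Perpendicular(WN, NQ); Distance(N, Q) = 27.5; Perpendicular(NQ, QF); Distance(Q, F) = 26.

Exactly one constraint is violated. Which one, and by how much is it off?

Distance(Q, F) = 26 — off by 3.30.

T = (0.00, 0.00) ✓; TH at -119.8° ✓; |TH| = 13.50 ✓; ∠THZ = 124.9° ✓; |HZ| = 8.800 ✓; ∠HZP = 52.90° ✓; |ZP| = 16.10 ✓; ∠ZPW = 79.60° ✓; |PW| = 23.40 ✓; ∠PWN = 77.70° ✓; |WN| = 21.10 ✓; ∠(WN, NQ) = 90.00° ✓; |NQ| = 27.50 ✓; ∠(NQ, QF) = 90.00° ✓; |QF| = 29.30 ✗.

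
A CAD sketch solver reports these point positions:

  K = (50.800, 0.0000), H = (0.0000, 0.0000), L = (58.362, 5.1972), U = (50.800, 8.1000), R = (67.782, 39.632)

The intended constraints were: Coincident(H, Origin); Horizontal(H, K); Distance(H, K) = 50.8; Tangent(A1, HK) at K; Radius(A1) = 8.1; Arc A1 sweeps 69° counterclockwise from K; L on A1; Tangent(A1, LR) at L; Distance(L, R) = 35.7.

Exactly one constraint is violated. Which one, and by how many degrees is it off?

Tangent(A1, LR) at L — off by 5.70°.

H = (0.00, 0.00) ✓; H.y = 0.00, K.y = 0.00 ✓; |HK| = 50.80 ✓; ∠(UK, KH) = 90.00° ✓; |UK| = 8.100 ✓; bearing(U→L) − bearing(U→K) = 69.00° ✓; |UL| = 8.100 ✓; ∠(UL, LR) = 84.30° ✗; |LR| = 35.70 ✓.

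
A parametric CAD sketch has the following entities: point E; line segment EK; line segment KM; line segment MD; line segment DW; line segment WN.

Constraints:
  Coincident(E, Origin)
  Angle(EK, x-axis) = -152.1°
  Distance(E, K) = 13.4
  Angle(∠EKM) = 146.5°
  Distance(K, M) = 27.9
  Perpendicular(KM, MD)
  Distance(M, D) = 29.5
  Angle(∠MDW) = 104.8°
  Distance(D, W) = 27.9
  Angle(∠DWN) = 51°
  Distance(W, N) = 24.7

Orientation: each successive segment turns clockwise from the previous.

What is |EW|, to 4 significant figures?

31.64

E is at the origin; EK runs at -152.1° with length 13.4, so K = (-11.84, -6.270). ∠EKM = 146.5° gives KM at 174.4° from the x-axis; with |KM| = 27.9, M = (-39.61, -3.548). KM ⟂ MD, so MD runs at 84.40°; with |MD| = 29.5, D = (-36.73, 25.81). ∠MDW = 104.8° gives DW at 9.200° from the x-axis; with |DW| = 27.9, W = (-9.190, 30.27). Then |EW| = |W − E| = 31.64.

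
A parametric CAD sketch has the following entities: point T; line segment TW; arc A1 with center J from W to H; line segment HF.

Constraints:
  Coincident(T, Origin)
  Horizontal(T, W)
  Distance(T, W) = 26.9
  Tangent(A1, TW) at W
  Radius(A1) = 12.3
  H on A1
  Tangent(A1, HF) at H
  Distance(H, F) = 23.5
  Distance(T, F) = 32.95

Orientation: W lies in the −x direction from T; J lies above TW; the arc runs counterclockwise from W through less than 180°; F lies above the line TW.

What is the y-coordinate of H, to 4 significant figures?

9.065

Checks: T.y = 0.00, W.y = 0.00 ✓; |JH| = 12.30 ✓; ∠(JH, HF) = 90.00° ✓; |HF| = 23.50 ✓; |TF| = 32.95 ✓.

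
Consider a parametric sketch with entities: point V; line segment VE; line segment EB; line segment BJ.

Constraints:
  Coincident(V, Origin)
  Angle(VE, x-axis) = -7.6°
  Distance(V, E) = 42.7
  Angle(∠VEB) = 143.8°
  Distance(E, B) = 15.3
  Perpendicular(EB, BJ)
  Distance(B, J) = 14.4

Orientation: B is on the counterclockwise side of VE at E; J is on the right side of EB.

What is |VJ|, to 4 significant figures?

63.60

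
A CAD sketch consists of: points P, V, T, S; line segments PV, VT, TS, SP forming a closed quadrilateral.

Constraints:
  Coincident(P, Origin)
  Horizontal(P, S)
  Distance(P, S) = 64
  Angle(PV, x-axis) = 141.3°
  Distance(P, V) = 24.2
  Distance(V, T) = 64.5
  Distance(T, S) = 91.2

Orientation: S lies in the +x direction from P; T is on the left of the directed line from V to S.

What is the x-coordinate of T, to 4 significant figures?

9.439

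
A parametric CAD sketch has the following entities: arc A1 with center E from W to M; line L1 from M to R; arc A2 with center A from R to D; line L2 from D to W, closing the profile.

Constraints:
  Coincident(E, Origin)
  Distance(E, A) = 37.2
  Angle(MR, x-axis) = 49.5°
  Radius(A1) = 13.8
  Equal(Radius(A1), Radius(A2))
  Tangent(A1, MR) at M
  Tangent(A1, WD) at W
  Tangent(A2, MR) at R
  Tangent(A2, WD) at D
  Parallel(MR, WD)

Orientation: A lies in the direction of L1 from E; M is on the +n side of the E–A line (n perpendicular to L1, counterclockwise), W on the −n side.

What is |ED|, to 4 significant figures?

39.68

The slot axis is L1's direction at 49.5°, so u = (cos 49.5°, sin 49.5°) = (0.6494, 0.7604) and n = (−sin 49.5°, cos 49.5°) = (-0.7604, 0.6494). E is at the origin and A lies 37.2 along u from E, so A = 37.2·u = (24.16, 28.29). Tangency of A1 to both parallel lines with radius 13.8 puts M and W at E ± 13.8·n: M = (-10.49, 8.962), W = (10.49, -8.962). Equal radii place R and D the same way about A: R = A + 13.8·n = (13.67, 37.25), D = A − 13.8·n = (34.65, 19.32). Then |ED| = |D − E| = 39.68.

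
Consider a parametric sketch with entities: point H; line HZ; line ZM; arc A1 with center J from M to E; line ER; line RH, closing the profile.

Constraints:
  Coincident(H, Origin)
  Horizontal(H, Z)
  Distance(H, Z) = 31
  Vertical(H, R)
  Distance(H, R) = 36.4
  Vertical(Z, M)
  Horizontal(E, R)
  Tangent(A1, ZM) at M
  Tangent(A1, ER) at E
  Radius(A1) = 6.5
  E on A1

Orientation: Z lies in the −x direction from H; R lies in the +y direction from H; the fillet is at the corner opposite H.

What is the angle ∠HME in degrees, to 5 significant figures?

88.965°

The virtual corner opposite H is at (-31.000, 36.400). The tangent condition forces JM to be normal to ZM and tangency of A1 to ER means the radius JE is perpendicular to ER, with radius 6.5, so the center J sits 6.5 in from both sides at J = (-24.500, 29.900). That places the tangent points at M = (-31.000, 29.900) on ZM and E = (-24.500, 36.400) on ER. Then cos ∠HME = MH·ME / (|MH||ME|), giving 88.965°.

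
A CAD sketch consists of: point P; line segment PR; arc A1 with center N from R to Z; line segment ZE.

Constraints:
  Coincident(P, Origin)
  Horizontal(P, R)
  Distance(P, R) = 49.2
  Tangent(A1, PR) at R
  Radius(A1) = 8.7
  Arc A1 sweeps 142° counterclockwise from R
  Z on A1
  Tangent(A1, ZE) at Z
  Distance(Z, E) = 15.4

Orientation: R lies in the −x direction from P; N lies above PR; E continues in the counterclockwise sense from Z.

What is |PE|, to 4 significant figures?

61.32

On A1, R sits at bearing -90° from N; a 142° counterclockwise sweep puts Z at bearing 52°, so Z = N + 8.7·(cos 52°, sin 52°) = (-43.84, 15.56). Since A1 is tangent to ZE there, NZ ⟂ ZE, so ZE runs along (−sin 52°, cos 52°); with |ZE| = 15.4, E = (-55.98, 25.04). Then |PE| = |E − P| = 61.32.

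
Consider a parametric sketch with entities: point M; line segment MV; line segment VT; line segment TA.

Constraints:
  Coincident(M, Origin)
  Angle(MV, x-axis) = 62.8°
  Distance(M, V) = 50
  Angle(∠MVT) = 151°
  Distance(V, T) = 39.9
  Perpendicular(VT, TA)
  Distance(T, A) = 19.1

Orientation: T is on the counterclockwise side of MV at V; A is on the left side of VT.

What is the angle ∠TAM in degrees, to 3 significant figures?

93.5°

∠MVT = 151.0°, so VT runs at 62.8° + (180° − 151.0°) = 91.8° from the x-axis; with |VT| = 39.9, T = V + 39.9·(cos 91.8°, sin 91.8°) = (21.6, 84.4). VT ⟂ TA; with |TA| = 19.1 on the left of VT, A = T + 19.1·(-1.00, -0.0314) = (2.51, 83.8). Then cos ∠TAM = AT·AM / (|AT||AM|), giving 93.5°.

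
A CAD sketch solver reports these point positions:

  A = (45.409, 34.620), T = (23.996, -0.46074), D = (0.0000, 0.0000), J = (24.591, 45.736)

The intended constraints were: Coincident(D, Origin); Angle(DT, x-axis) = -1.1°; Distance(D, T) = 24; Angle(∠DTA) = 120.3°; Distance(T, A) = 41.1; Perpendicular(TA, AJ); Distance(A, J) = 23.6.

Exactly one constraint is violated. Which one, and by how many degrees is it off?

Perpendicular(TA, AJ) — off by 3.30°.

D = (0.00, 0.00) ✓; DT at -1.100° ✓; |DT| = 24.00 ✓; ∠DTA = 120.3° ✓; |TA| = 41.10 ✓; ∠(TA, AJ) = 93.30° ✗; |AJ| = 23.60 ✓.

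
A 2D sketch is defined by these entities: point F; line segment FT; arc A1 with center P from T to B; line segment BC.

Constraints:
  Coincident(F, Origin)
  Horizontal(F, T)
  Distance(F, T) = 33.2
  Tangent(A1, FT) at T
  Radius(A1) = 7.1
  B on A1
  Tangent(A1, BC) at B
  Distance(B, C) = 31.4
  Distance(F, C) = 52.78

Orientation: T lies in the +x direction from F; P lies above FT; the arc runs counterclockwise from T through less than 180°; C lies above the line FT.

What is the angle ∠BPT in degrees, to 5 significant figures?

98.971°

F is at the origin; F and T share the same y with |FT| = 33.2 and T on the +x side, so T = (33.200, 0.0000). The tangent condition forces PT to be normal to FT, so P = T + (0, 7.1) = (33.200, 7.1000). Since PB ⟂ BC (tangency), |PC| = √(7.1² + 31.4²) = 32.193 regardless of where B sits on A1. So C lies on both circle(F, 52.78) and circle(P, 32.193); the above-FT intersection is C = (35.317, 39.223). B is the foot of the tangent from C: B = (40.213, 8.2071).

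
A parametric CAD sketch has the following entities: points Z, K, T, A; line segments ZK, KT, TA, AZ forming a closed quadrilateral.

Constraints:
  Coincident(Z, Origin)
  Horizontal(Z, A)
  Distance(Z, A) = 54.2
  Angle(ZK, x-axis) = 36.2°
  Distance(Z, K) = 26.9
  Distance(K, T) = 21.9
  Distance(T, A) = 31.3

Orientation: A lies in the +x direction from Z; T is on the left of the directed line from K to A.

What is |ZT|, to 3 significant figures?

48.8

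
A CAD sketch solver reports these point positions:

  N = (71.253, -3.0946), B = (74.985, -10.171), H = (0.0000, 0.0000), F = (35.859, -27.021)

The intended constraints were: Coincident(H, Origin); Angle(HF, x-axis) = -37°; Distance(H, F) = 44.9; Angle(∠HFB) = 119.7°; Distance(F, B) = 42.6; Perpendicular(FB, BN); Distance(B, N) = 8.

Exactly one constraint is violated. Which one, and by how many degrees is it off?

Perpendicular(FB, BN) — off by 4.51°.

H = (0.00, 0.00) ✓; HF at -37.00° ✓; |HF| = 44.90 ✓; ∠HFB = 119.7° ✓; |FB| = 42.60 ✓; ∠(FB, BN) = 94.51° ✗; |BN| = 8.000 ✓.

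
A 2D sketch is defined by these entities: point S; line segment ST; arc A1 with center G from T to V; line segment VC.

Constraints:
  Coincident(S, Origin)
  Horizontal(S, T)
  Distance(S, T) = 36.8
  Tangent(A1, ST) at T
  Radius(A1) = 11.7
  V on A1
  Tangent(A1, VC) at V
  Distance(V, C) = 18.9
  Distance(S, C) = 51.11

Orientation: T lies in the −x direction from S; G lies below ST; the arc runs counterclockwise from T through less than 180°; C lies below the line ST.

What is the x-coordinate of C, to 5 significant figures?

-38.267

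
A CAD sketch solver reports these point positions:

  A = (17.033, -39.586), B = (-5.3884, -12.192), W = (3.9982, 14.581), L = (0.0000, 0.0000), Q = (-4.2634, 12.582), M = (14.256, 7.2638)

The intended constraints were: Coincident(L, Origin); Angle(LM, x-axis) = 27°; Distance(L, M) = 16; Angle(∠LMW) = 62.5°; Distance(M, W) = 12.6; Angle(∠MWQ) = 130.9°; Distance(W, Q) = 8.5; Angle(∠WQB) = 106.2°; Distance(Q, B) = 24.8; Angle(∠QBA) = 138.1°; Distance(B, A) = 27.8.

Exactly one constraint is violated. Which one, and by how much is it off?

Distance(B, A) = 27.8 — off by 7.60.

L = (0.00, 0.00) ✓; LM at 27.00° ✓; |LM| = 16.00 ✓; ∠LMW = 62.50° ✓; |MW| = 12.60 ✓; ∠MWQ = 130.9° ✓; |WQ| = 8.500 ✓; ∠WQB = 106.2° ✓; |QB| = 24.80 ✓; ∠QBA = 138.1° ✓; |BA| = 35.40 ✗.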